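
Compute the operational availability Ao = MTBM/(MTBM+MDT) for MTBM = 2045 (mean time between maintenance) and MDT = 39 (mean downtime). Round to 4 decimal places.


MTBM = 2045
MDT = 39
MTBM + MDT = 2084
Ao = 2045 / 2084
Ao = 0.9813

0.9813


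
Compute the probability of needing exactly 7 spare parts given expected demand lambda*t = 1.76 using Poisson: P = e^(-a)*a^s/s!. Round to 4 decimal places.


a = 1.76, s = 7
e^(-a) = e^(-1.76) = 0.172
a^s = 1.76^7 = 52.3105
s! = 5040
P = 0.172 * 52.3105 / 5040
P = 0.0018

0.0018


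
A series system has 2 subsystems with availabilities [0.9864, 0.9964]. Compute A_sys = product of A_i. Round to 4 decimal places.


Subsystems: [0.9864, 0.9964]
After subsystem 1 (A=0.9864): product = 0.9864
After subsystem 2 (A=0.9964): product = 0.9828
A_sys = 0.9828

0.9828


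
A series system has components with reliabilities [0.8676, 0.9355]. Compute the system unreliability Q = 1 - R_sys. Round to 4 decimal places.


Components: [0.8676, 0.9355]
After component 1: product = 0.8676
After component 2: product = 0.8116
R_sys = 0.8116
Q = 1 - 0.8116 = 0.1884

0.1884


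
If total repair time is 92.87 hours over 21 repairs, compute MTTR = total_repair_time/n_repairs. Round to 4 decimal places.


total_repair_time = 92.87
n_repairs = 21
MTTR = 92.87 / 21
MTTR = 4.4224

4.4224


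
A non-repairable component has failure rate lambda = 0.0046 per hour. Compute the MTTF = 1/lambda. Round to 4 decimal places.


lambda = 0.0046
MTTF = 1 / 0.0046
MTTF = 217.3913

217.3913


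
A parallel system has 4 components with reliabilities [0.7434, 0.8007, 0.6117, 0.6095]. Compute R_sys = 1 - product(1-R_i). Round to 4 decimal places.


Components: [0.7434, 0.8007, 0.6117, 0.6095]
(1 - 0.7434) = 0.2566, running product = 0.2566
(1 - 0.8007) = 0.1993, running product = 0.0511
(1 - 0.6117) = 0.3883, running product = 0.0199
(1 - 0.6095) = 0.3905, running product = 0.0078
Product of (1-R_i) = 0.0078
R_sys = 1 - 0.0078 = 0.9922

0.9922


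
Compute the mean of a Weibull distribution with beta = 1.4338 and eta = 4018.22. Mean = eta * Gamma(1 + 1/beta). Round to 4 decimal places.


beta = 1.4338, eta = 4018.22
1/beta = 0.6974
1 + 1/beta = 1.6974
Gamma(1.6974) = 0.9082
Mean = 4018.22 * 0.9082
Mean = 3649.1766

3649.1766


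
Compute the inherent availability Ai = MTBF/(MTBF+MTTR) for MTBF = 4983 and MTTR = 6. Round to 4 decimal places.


MTBF = 4983
MTTR = 6
MTBF + MTTR = 4989
Ai = 4983 / 4989
Ai = 0.9988

0.9988


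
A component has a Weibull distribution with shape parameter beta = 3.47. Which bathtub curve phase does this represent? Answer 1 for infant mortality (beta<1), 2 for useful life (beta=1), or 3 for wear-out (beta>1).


beta = 3.47
Compare beta to 1:
beta < 1 => infant mortality (phase 1)
beta = 1 => useful life (phase 2)
beta > 1 => wear-out (phase 3)
Since beta = 3.47, this is wear-out (increasing failure rate)
Phase = 3

3


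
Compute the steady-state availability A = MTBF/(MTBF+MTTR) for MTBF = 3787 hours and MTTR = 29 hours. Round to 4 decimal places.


MTBF = 3787
MTTR = 29
MTBF + MTTR = 3816
A = 3787 / 3816
A = 0.9924

0.9924


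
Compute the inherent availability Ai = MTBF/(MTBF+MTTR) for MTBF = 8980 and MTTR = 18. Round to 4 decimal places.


MTBF = 8980
MTTR = 18
MTBF + MTTR = 8998
Ai = 8980 / 8998
Ai = 0.998

0.998


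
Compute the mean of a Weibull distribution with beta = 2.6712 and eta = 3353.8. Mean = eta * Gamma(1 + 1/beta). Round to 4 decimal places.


beta = 2.6712, eta = 3353.8
1/beta = 0.3744
1 + 1/beta = 1.3744
Gamma(1.3744) = 0.889
Mean = 3353.8 * 0.889
Mean = 2981.4047

2981.4047


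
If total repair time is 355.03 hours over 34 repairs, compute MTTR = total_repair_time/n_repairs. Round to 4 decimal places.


total_repair_time = 355.03
n_repairs = 34
MTTR = 355.03 / 34
MTTR = 10.4421

10.4421


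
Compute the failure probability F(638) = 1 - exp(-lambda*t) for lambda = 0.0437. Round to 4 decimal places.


lambda = 0.0437, t = 638
lambda * t = 27.8806
exp(-27.8806) = 0.0
F(t) = 1 - 0.0
F(t) = 1.0

1.0


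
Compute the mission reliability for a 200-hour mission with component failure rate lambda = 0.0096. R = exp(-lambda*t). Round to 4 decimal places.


lambda = 0.0096
mission_time = 200
lambda * t = 0.0096 * 200 = 1.92
R = exp(-1.92)
R = 0.1466

0.1466


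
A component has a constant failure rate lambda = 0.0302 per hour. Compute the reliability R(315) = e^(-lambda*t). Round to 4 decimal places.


lambda = 0.0302
t = 315
lambda * t = 9.513
R(t) = e^(-9.513)
R(t) = 0.0001

0.0001


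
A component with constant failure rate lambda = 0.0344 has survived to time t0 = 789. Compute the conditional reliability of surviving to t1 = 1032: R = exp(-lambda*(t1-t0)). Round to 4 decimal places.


lambda = 0.0344
t0 = 789, t1 = 1032
t1 - t0 = 243
lambda * (t1-t0) = 0.0344 * 243 = 8.3592
R = exp(-8.3592)
R = 0.0002

0.0002


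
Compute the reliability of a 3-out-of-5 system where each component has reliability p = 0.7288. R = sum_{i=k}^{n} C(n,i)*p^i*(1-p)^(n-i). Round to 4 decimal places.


k = 3, n = 5, p = 0.7288
i=3: C(5,3)=10 * 0.7288^3 * 0.2712^2 = 0.2847
i=4: C(5,4)=5 * 0.7288^4 * 0.2712^1 = 0.3826
i=5: C(5,5)=1 * 0.7288^5 * 0.2712^0 = 0.2056
R = sum of terms = 0.8729

0.8729


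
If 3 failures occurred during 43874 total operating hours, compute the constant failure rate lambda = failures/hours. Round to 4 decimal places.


failures = 3
total_hours = 43874
lambda = 3 / 43874
lambda = 0.0001

0.0001


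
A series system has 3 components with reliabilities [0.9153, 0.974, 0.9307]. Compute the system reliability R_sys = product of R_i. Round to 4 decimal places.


Components: [0.9153, 0.974, 0.9307]
After component 1 (R=0.9153): product = 0.9153
After component 2 (R=0.974): product = 0.8915
After component 3 (R=0.9307): product = 0.8297
R_sys = 0.8297

0.8297


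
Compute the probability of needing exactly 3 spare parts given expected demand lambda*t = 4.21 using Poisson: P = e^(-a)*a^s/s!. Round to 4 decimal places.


a = 4.21, s = 3
e^(-a) = e^(-4.21) = 0.0148
a^s = 4.21^3 = 74.6185
s! = 6
P = 0.0148 * 74.6185 / 6
P = 0.1846

0.1846


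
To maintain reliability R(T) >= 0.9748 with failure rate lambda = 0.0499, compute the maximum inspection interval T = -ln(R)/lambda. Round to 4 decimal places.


R_target = 0.9748
lambda = 0.0499
-ln(0.9748) = 0.0255
T = 0.0255 / 0.0499
T = 0.5115

0.5115


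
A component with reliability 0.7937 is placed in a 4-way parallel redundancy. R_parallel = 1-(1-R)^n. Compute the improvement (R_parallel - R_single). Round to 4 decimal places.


R_single = 0.7937, n = 4
1 - R_single = 0.2063
(1 - R_single)^n = 0.2063^4 = 0.0018
R_parallel = 1 - 0.0018 = 0.9982
Improvement = 0.9982 - 0.7937
Improvement = 0.2045

0.2045


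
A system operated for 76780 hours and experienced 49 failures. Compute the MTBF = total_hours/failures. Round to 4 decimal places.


total_hours = 76780
failures = 49
MTBF = 76780 / 49
MTBF = 1566.9388

1566.9388


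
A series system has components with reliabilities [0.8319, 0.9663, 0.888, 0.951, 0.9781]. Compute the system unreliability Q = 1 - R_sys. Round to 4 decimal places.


Components: [0.8319, 0.9663, 0.888, 0.951, 0.9781]
After component 1: product = 0.8319
After component 2: product = 0.8039
After component 3: product = 0.7138
After component 4: product = 0.6789
After component 5: product = 0.664
R_sys = 0.664
Q = 1 - 0.664 = 0.336

0.336


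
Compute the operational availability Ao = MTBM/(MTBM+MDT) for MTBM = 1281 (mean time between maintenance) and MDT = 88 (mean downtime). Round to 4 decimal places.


MTBM = 1281
MDT = 88
MTBM + MDT = 1369
Ao = 1281 / 1369
Ao = 0.9357

0.9357


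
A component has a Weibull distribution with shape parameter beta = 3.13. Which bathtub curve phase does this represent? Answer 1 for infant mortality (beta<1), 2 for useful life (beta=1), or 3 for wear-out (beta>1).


beta = 3.13
Compare beta to 1:
beta < 1 => infant mortality (phase 1)
beta = 1 => useful life (phase 2)
beta > 1 => wear-out (phase 3)
Since beta = 3.13, this is wear-out (increasing failure rate)
Phase = 3

3


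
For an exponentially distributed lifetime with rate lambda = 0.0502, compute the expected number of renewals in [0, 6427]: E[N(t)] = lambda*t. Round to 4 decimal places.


lambda = 0.0502
t = 6427
E[N(t)] = lambda * t
E[N(t)] = 0.0502 * 6427
E[N(t)] = 322.6354

322.6354


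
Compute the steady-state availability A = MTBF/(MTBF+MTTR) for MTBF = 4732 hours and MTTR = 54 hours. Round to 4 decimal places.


MTBF = 4732
MTTR = 54
MTBF + MTTR = 4786
A = 4732 / 4786
A = 0.9887

0.9887


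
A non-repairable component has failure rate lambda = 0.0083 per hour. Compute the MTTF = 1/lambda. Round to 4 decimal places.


lambda = 0.0083
MTTF = 1 / 0.0083
MTTF = 120.4819

120.4819


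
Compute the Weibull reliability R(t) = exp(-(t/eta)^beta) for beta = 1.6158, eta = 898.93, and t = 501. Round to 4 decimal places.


beta = 1.6158, eta = 898.93, t = 501
t/eta = 501 / 898.93 = 0.5573
(t/eta)^beta = 0.5573^1.6158 = 0.3888
R(t) = exp(-0.3888)
R(t) = 0.6778

0.6778


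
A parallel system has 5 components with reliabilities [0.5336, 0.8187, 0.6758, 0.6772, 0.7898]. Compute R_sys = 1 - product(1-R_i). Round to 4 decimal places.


Components: [0.5336, 0.8187, 0.6758, 0.6772, 0.7898]
(1 - 0.5336) = 0.4664, running product = 0.4664
(1 - 0.8187) = 0.1813, running product = 0.0846
(1 - 0.6758) = 0.3242, running product = 0.0274
(1 - 0.6772) = 0.3228, running product = 0.0088
(1 - 0.7898) = 0.2102, running product = 0.0019
Product of (1-R_i) = 0.0019
R_sys = 1 - 0.0019 = 0.9981

0.9981


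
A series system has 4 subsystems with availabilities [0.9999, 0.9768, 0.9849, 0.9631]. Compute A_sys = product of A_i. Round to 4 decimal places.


Subsystems: [0.9999, 0.9768, 0.9849, 0.9631]
After subsystem 1 (A=0.9999): product = 0.9999
After subsystem 2 (A=0.9768): product = 0.9767
After subsystem 3 (A=0.9849): product = 0.962
After subsystem 4 (A=0.9631): product = 0.9265
A_sys = 0.9265

0.9265


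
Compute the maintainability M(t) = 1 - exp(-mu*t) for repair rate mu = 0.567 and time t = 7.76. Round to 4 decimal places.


mu = 0.567, t = 7.76
mu * t = 0.567 * 7.76 = 4.3999
exp(-4.3999) = 0.0123
M(t) = 1 - 0.0123
M(t) = 0.9877

0.9877


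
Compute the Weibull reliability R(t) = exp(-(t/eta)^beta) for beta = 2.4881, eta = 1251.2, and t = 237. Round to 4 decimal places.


beta = 2.4881, eta = 1251.2, t = 237
t/eta = 237 / 1251.2 = 0.1894
(t/eta)^beta = 0.1894^2.4881 = 0.0159
R(t) = exp(-0.0159)
R(t) = 0.9842

0.9842


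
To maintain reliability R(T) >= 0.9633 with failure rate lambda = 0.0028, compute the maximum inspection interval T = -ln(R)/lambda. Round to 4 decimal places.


R_target = 0.9633
lambda = 0.0028
-ln(0.9633) = 0.0374
T = 0.0374 / 0.0028
T = 13.3537

13.3537


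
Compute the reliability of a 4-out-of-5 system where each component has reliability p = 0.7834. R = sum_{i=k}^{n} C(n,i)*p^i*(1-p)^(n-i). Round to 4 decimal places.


k = 4, n = 5, p = 0.7834
i=4: C(5,4)=5 * 0.7834^4 * 0.2166^1 = 0.4079
i=5: C(5,5)=1 * 0.7834^5 * 0.2166^0 = 0.2951
R = sum of terms = 0.703

0.703


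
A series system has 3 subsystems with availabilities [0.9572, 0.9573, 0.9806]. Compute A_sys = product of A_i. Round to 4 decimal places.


Subsystems: [0.9572, 0.9573, 0.9806]
After subsystem 1 (A=0.9572): product = 0.9572
After subsystem 2 (A=0.9573): product = 0.9163
After subsystem 3 (A=0.9806): product = 0.8986
A_sys = 0.8986

0.8986


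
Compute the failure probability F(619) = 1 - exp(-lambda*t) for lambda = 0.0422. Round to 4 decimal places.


lambda = 0.0422, t = 619
lambda * t = 26.1218
exp(-26.1218) = 0.0
F(t) = 1 - 0.0
F(t) = 1.0

1.0


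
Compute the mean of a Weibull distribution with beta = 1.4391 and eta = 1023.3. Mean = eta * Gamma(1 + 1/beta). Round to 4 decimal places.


beta = 1.4391, eta = 1023.3
1/beta = 0.6949
1 + 1/beta = 1.6949
Gamma(1.6949) = 0.9077
Mean = 1023.3 * 0.9077
Mean = 928.8272

928.8272


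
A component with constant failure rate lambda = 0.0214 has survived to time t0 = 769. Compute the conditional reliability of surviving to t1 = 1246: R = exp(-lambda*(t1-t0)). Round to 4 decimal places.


lambda = 0.0214
t0 = 769, t1 = 1246
t1 - t0 = 477
lambda * (t1-t0) = 0.0214 * 477 = 10.2078
R = exp(-10.2078)
R = 0.0

0.0


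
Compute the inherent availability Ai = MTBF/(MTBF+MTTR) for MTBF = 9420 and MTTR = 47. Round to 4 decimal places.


MTBF = 9420
MTTR = 47
MTBF + MTTR = 9467
Ai = 9420 / 9467
Ai = 0.995

0.995


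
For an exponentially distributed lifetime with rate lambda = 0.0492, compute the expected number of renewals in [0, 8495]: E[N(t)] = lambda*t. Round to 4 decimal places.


lambda = 0.0492
t = 8495
E[N(t)] = lambda * t
E[N(t)] = 0.0492 * 8495
E[N(t)] = 417.954

417.954


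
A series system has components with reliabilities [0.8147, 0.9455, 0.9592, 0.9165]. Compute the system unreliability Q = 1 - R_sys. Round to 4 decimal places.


Components: [0.8147, 0.9455, 0.9592, 0.9165]
After component 1: product = 0.8147
After component 2: product = 0.7703
After component 3: product = 0.7389
After component 4: product = 0.6772
R_sys = 0.6772
Q = 1 - 0.6772 = 0.3228

0.3228


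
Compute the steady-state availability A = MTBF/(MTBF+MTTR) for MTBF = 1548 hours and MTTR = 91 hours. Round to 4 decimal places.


MTBF = 1548
MTTR = 91
MTBF + MTTR = 1639
A = 1548 / 1639
A = 0.9445

0.9445


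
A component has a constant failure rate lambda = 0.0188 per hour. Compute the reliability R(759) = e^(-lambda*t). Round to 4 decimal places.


lambda = 0.0188
t = 759
lambda * t = 14.2692
R(t) = e^(-14.2692)
R(t) = 0.0

0.0


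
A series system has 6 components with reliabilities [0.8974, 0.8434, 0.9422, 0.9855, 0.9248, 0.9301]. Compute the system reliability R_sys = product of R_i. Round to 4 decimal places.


Components: [0.8974, 0.8434, 0.9422, 0.9855, 0.9248, 0.9301]
After component 1 (R=0.8974): product = 0.8974
After component 2 (R=0.8434): product = 0.7569
After component 3 (R=0.9422): product = 0.7131
After component 4 (R=0.9855): product = 0.7028
After component 5 (R=0.9248): product = 0.6499
After component 6 (R=0.9301): product = 0.6045
R_sys = 0.6045

0.6045


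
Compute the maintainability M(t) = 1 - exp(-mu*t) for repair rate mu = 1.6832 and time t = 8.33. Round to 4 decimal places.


mu = 1.6832, t = 8.33
mu * t = 1.6832 * 8.33 = 14.0211
exp(-14.0211) = 0.0
M(t) = 1 - 0.0
M(t) = 1.0

1.0


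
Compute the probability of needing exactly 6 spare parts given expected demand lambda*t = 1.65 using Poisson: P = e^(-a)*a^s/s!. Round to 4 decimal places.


a = 1.65, s = 6
e^(-a) = e^(-1.65) = 0.192
a^s = 1.65^6 = 20.1792
s! = 720
P = 0.192 * 20.1792 / 720
P = 0.0054

0.0054


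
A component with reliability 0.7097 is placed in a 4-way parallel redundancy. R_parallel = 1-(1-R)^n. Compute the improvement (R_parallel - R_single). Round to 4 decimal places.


R_single = 0.7097, n = 4
1 - R_single = 0.2903
(1 - R_single)^n = 0.2903^4 = 0.0071
R_parallel = 1 - 0.0071 = 0.9929
Improvement = 0.9929 - 0.7097
Improvement = 0.2832

0.2832


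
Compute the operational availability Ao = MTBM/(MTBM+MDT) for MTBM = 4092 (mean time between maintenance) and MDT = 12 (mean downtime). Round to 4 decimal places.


MTBM = 4092
MDT = 12
MTBM + MDT = 4104
Ao = 4092 / 4104
Ao = 0.9971

0.9971


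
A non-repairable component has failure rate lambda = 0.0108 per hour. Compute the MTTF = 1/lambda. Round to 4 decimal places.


lambda = 0.0108
MTTF = 1 / 0.0108
MTTF = 92.5926

92.5926


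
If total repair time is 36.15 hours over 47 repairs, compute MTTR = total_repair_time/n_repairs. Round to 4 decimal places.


total_repair_time = 36.15
n_repairs = 47
MTTR = 36.15 / 47
MTTR = 0.7691

0.7691


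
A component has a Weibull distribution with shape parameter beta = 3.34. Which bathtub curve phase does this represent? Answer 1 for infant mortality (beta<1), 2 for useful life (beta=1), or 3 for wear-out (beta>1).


beta = 3.34
Compare beta to 1:
beta < 1 => infant mortality (phase 1)
beta = 1 => useful life (phase 2)
beta > 1 => wear-out (phase 3)
Since beta = 3.34, this is wear-out (increasing failure rate)
Phase = 3

3


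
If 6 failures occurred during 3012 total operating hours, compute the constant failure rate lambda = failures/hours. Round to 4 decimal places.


failures = 6
total_hours = 3012
lambda = 6 / 3012
lambda = 0.002

0.002


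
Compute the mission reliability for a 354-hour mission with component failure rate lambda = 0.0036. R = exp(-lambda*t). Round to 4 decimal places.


lambda = 0.0036
mission_time = 354
lambda * t = 0.0036 * 354 = 1.2744
R = exp(-1.2744)
R = 0.2796

0.2796


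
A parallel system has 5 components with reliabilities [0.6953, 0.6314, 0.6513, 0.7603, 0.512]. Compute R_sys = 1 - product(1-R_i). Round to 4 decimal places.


Components: [0.6953, 0.6314, 0.6513, 0.7603, 0.512]
(1 - 0.6953) = 0.3047, running product = 0.3047
(1 - 0.6314) = 0.3686, running product = 0.1123
(1 - 0.6513) = 0.3487, running product = 0.0392
(1 - 0.7603) = 0.2397, running product = 0.0094
(1 - 0.512) = 0.488, running product = 0.0046
Product of (1-R_i) = 0.0046
R_sys = 1 - 0.0046 = 0.9954

0.9954


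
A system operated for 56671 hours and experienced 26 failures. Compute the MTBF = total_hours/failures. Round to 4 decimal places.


total_hours = 56671
failures = 26
MTBF = 56671 / 26
MTBF = 2179.6538

2179.6538


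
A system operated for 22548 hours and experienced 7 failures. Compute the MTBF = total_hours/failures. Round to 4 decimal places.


total_hours = 22548
failures = 7
MTBF = 22548 / 7
MTBF = 3221.1429

3221.1429


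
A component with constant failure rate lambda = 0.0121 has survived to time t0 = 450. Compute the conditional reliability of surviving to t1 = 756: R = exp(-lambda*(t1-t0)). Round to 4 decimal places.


lambda = 0.0121
t0 = 450, t1 = 756
t1 - t0 = 306
lambda * (t1-t0) = 0.0121 * 306 = 3.7026
R = exp(-3.7026)
R = 0.0247

0.0247


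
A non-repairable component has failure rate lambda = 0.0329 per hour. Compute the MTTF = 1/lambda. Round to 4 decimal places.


lambda = 0.0329
MTTF = 1 / 0.0329
MTTF = 30.3951

30.3951


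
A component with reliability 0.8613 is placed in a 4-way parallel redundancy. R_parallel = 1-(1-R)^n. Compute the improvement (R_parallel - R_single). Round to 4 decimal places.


R_single = 0.8613, n = 4
1 - R_single = 0.1387
(1 - R_single)^n = 0.1387^4 = 0.0004
R_parallel = 1 - 0.0004 = 0.9996
Improvement = 0.9996 - 0.8613
Improvement = 0.1383

0.1383


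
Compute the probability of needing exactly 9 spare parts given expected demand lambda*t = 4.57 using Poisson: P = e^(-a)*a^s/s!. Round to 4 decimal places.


a = 4.57, s = 9
e^(-a) = e^(-4.57) = 0.0104
a^s = 4.57^9 = 869452.38
s! = 362880
P = 0.0104 * 869452.38 / 362880
P = 0.0248

0.0248


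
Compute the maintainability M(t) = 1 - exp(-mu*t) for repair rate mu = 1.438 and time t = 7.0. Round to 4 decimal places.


mu = 1.438, t = 7.0
mu * t = 1.438 * 7.0 = 10.066
exp(-10.066) = 0.0
M(t) = 1 - 0.0
M(t) = 1.0

1.0


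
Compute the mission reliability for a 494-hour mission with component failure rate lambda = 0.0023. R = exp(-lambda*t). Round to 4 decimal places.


lambda = 0.0023
mission_time = 494
lambda * t = 0.0023 * 494 = 1.1362
R = exp(-1.1362)
R = 0.321

0.321


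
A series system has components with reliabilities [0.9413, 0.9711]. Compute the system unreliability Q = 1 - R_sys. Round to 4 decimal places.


Components: [0.9413, 0.9711]
After component 1: product = 0.9413
After component 2: product = 0.9141
R_sys = 0.9141
Q = 1 - 0.9141 = 0.0859

0.0859


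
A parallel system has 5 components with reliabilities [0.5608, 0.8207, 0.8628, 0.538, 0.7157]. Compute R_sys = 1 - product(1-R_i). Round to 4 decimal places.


Components: [0.5608, 0.8207, 0.8628, 0.538, 0.7157]
(1 - 0.5608) = 0.4392, running product = 0.4392
(1 - 0.8207) = 0.1793, running product = 0.0787
(1 - 0.8628) = 0.1372, running product = 0.0108
(1 - 0.538) = 0.462, running product = 0.005
(1 - 0.7157) = 0.2843, running product = 0.0014
Product of (1-R_i) = 0.0014
R_sys = 1 - 0.0014 = 0.9986

0.9986


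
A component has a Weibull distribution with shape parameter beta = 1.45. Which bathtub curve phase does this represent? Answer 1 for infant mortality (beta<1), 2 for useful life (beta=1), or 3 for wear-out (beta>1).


beta = 1.45
Compare beta to 1:
beta < 1 => infant mortality (phase 1)
beta = 1 => useful life (phase 2)
beta > 1 => wear-out (phase 3)
Since beta = 1.45, this is wear-out (increasing failure rate)
Phase = 3

3


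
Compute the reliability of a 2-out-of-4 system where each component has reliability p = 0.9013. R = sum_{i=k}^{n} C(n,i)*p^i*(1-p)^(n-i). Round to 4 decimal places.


k = 2, n = 4, p = 0.9013
i=2: C(4,2)=6 * 0.9013^2 * 0.0987^2 = 0.0475
i=3: C(4,3)=4 * 0.9013^3 * 0.0987^1 = 0.2891
i=4: C(4,4)=1 * 0.9013^4 * 0.0987^0 = 0.6599
R = sum of terms = 0.9964

0.9964


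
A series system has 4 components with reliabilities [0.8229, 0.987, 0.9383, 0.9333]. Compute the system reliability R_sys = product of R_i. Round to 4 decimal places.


Components: [0.8229, 0.987, 0.9383, 0.9333]
After component 1 (R=0.8229): product = 0.8229
After component 2 (R=0.987): product = 0.8122
After component 3 (R=0.9383): product = 0.7621
After component 4 (R=0.9333): product = 0.7113
R_sys = 0.7113

0.7113


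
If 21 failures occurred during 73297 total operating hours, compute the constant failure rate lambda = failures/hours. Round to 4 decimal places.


failures = 21
total_hours = 73297
lambda = 21 / 73297
lambda = 0.0003

0.0003


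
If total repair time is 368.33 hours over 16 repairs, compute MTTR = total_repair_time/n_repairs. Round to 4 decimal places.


total_repair_time = 368.33
n_repairs = 16
MTTR = 368.33 / 16
MTTR = 23.0206

23.0206


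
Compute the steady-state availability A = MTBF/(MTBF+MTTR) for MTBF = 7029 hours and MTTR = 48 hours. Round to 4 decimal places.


MTBF = 7029
MTTR = 48
MTBF + MTTR = 7077
A = 7029 / 7077
A = 0.9932

0.9932


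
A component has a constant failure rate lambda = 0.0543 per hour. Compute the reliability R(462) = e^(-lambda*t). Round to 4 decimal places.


lambda = 0.0543
t = 462
lambda * t = 25.0866
R(t) = e^(-25.0866)
R(t) = 0.0

0.0


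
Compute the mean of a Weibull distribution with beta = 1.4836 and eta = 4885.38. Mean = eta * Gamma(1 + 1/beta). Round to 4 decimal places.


beta = 1.4836, eta = 4885.38
1/beta = 0.674
1 + 1/beta = 1.674
Gamma(1.674) = 0.904
Mean = 4885.38 * 0.904
Mean = 4416.2628

4416.2628


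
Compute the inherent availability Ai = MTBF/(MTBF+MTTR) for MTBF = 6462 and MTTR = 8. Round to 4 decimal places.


MTBF = 6462
MTTR = 8
MTBF + MTTR = 6470
Ai = 6462 / 6470
Ai = 0.9988

0.9988


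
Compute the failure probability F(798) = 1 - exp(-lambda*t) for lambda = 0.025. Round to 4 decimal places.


lambda = 0.025, t = 798
lambda * t = 19.95
exp(-19.95) = 0.0
F(t) = 1 - 0.0
F(t) = 1.0

1.0


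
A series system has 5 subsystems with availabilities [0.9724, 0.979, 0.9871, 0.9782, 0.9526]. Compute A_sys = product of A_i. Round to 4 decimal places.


Subsystems: [0.9724, 0.979, 0.9871, 0.9782, 0.9526]
After subsystem 1 (A=0.9724): product = 0.9724
After subsystem 2 (A=0.979): product = 0.952
After subsystem 3 (A=0.9871): product = 0.9397
After subsystem 4 (A=0.9782): product = 0.9192
After subsystem 5 (A=0.9526): product = 0.8756
A_sys = 0.8756

0.8756


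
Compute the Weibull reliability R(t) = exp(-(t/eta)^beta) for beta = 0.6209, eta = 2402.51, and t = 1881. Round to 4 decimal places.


beta = 0.6209, eta = 2402.51, t = 1881
t/eta = 1881 / 2402.51 = 0.7829
(t/eta)^beta = 0.7829^0.6209 = 0.859
R(t) = exp(-0.859)
R(t) = 0.4236

0.4236


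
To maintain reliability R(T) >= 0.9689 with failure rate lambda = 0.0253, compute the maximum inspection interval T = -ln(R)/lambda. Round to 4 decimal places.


R_target = 0.9689
lambda = 0.0253
-ln(0.9689) = 0.0316
T = 0.0316 / 0.0253
T = 1.2488

1.2488


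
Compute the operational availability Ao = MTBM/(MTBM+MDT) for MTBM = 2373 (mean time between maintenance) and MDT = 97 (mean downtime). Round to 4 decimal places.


MTBM = 2373
MDT = 97
MTBM + MDT = 2470
Ao = 2373 / 2470
Ao = 0.9607

0.9607


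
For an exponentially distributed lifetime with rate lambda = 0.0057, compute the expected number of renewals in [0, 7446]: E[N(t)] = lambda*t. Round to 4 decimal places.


lambda = 0.0057
t = 7446
E[N(t)] = lambda * t
E[N(t)] = 0.0057 * 7446
E[N(t)] = 42.4422

42.4422


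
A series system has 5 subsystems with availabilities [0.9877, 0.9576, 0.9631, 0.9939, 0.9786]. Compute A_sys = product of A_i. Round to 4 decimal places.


Subsystems: [0.9877, 0.9576, 0.9631, 0.9939, 0.9786]
After subsystem 1 (A=0.9877): product = 0.9877
After subsystem 2 (A=0.9576): product = 0.9458
After subsystem 3 (A=0.9631): product = 0.9109
After subsystem 4 (A=0.9939): product = 0.9054
After subsystem 5 (A=0.9786): product = 0.886
A_sys = 0.886

0.886


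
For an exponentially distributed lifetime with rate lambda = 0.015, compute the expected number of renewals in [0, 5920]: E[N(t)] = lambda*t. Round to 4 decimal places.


lambda = 0.015
t = 5920
E[N(t)] = lambda * t
E[N(t)] = 0.015 * 5920
E[N(t)] = 88.8

88.8


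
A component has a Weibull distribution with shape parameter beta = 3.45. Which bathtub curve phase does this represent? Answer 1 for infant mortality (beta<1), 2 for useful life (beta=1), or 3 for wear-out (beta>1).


beta = 3.45
Compare beta to 1:
beta < 1 => infant mortality (phase 1)
beta = 1 => useful life (phase 2)
beta > 1 => wear-out (phase 3)
Since beta = 3.45, this is wear-out (increasing failure rate)
Phase = 3

3


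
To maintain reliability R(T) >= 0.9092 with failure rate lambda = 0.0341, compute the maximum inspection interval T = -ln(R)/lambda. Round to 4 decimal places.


R_target = 0.9092
lambda = 0.0341
-ln(0.9092) = 0.0952
T = 0.0952 / 0.0341
T = 2.7915

2.7915


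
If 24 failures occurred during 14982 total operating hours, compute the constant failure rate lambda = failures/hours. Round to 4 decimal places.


failures = 24
total_hours = 14982
lambda = 24 / 14982
lambda = 0.0016

0.0016


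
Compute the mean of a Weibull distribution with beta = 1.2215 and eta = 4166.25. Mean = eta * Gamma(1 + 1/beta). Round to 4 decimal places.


beta = 1.2215, eta = 4166.25
1/beta = 0.8187
1 + 1/beta = 1.8187
Gamma(1.8187) = 0.9365
Mean = 4166.25 * 0.9365
Mean = 3901.5731

3901.5731


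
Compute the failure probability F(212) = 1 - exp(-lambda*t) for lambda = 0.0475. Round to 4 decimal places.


lambda = 0.0475, t = 212
lambda * t = 10.07
exp(-10.07) = 0.0
F(t) = 1 - 0.0
F(t) = 1.0

1.0


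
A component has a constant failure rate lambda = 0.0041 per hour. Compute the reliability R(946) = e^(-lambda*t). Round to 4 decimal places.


lambda = 0.0041
t = 946
lambda * t = 3.8786
R(t) = e^(-3.8786)
R(t) = 0.0207

0.0207


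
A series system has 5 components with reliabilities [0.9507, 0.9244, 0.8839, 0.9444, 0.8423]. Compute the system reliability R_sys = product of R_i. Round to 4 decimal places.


Components: [0.9507, 0.9244, 0.8839, 0.9444, 0.8423]
After component 1 (R=0.9507): product = 0.9507
After component 2 (R=0.9244): product = 0.8788
After component 3 (R=0.8839): product = 0.7768
After component 4 (R=0.9444): product = 0.7336
After component 5 (R=0.8423): product = 0.6179
R_sys = 0.6179

0.6179


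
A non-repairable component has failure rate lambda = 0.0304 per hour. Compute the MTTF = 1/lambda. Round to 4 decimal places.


lambda = 0.0304
MTTF = 1 / 0.0304
MTTF = 32.8947

32.8947


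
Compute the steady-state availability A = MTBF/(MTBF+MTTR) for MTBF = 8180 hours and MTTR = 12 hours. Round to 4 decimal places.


MTBF = 8180
MTTR = 12
MTBF + MTTR = 8192
A = 8180 / 8192
A = 0.9985

0.9985


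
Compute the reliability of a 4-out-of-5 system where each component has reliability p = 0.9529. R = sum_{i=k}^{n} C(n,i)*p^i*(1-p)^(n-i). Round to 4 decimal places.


k = 4, n = 5, p = 0.9529
i=4: C(5,4)=5 * 0.9529^4 * 0.0471^1 = 0.1942
i=5: C(5,5)=1 * 0.9529^5 * 0.0471^0 = 0.7857
R = sum of terms = 0.9798

0.9798


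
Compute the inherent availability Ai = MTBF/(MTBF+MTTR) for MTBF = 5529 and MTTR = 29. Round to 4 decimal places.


MTBF = 5529
MTTR = 29
MTBF + MTTR = 5558
Ai = 5529 / 5558
Ai = 0.9948

0.9948


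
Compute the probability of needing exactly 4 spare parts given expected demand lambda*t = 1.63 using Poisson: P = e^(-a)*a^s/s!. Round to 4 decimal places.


a = 1.63, s = 4
e^(-a) = e^(-1.63) = 0.1959
a^s = 1.63^4 = 7.0591
s! = 24
P = 0.1959 * 7.0591 / 24
P = 0.0576

0.0576


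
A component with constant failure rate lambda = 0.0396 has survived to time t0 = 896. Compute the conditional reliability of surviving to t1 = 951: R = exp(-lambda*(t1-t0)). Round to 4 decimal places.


lambda = 0.0396
t0 = 896, t1 = 951
t1 - t0 = 55
lambda * (t1-t0) = 0.0396 * 55 = 2.178
R = exp(-2.178)
R = 0.1133

0.1133


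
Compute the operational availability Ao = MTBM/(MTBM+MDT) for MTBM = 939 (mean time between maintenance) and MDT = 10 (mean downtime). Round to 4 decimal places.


MTBM = 939
MDT = 10
MTBM + MDT = 949
Ao = 939 / 949
Ao = 0.9895

0.9895


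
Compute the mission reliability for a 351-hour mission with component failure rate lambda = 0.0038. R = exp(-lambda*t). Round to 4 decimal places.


lambda = 0.0038
mission_time = 351
lambda * t = 0.0038 * 351 = 1.3338
R = exp(-1.3338)
R = 0.2635

0.2635


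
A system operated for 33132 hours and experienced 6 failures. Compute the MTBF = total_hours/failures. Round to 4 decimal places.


total_hours = 33132
failures = 6
MTBF = 33132 / 6
MTBF = 5522.0

5522.0


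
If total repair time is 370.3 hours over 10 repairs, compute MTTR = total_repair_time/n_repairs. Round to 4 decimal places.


total_repair_time = 370.3
n_repairs = 10
MTTR = 370.3 / 10
MTTR = 37.03

37.03


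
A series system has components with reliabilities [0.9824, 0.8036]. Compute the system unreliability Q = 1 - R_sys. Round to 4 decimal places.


Components: [0.9824, 0.8036]
After component 1: product = 0.9824
After component 2: product = 0.7895
R_sys = 0.7895
Q = 1 - 0.7895 = 0.2105

0.2105


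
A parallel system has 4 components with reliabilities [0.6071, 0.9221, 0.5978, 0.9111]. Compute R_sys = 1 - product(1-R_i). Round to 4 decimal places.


Components: [0.6071, 0.9221, 0.5978, 0.9111]
(1 - 0.6071) = 0.3929, running product = 0.3929
(1 - 0.9221) = 0.0779, running product = 0.0306
(1 - 0.5978) = 0.4022, running product = 0.0123
(1 - 0.9111) = 0.0889, running product = 0.0011
Product of (1-R_i) = 0.0011
R_sys = 1 - 0.0011 = 0.9989

0.9989


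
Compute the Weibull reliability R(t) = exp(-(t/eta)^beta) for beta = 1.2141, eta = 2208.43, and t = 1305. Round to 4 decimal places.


beta = 1.2141, eta = 2208.43, t = 1305
t/eta = 1305 / 2208.43 = 0.5909
(t/eta)^beta = 0.5909^1.2141 = 0.528
R(t) = exp(-0.528)
R(t) = 0.5898

0.5898


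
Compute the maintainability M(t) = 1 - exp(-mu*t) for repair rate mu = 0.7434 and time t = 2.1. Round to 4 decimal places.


mu = 0.7434, t = 2.1
mu * t = 0.7434 * 2.1 = 1.5611
exp(-1.5611) = 0.2099
M(t) = 1 - 0.2099
M(t) = 0.7901

0.7901


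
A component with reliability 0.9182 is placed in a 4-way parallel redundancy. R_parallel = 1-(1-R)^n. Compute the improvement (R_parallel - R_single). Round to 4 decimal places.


R_single = 0.9182, n = 4
1 - R_single = 0.0818
(1 - R_single)^n = 0.0818^4 = 0.0
R_parallel = 1 - 0.0 = 1.0
Improvement = 1.0 - 0.9182
Improvement = 0.0818

0.0818


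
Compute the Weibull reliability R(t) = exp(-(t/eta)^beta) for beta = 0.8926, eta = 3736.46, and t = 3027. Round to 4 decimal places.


beta = 0.8926, eta = 3736.46, t = 3027
t/eta = 3027 / 3736.46 = 0.8101
(t/eta)^beta = 0.8101^0.8926 = 0.8287
R(t) = exp(-0.8287)
R(t) = 0.4366

0.4366


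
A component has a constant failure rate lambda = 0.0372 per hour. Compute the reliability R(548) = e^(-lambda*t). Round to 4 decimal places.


lambda = 0.0372
t = 548
lambda * t = 20.3856
R(t) = e^(-20.3856)
R(t) = 0.0

0.0


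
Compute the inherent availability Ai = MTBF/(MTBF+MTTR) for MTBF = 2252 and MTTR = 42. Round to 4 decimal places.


MTBF = 2252
MTTR = 42
MTBF + MTTR = 2294
Ai = 2252 / 2294
Ai = 0.9817

0.9817


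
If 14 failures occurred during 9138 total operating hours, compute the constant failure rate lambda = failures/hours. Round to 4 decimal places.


failures = 14
total_hours = 9138
lambda = 14 / 9138
lambda = 0.0015

0.0015


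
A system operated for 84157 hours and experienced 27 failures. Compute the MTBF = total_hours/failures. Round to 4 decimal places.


total_hours = 84157
failures = 27
MTBF = 84157 / 27
MTBF = 3116.9259

3116.9259


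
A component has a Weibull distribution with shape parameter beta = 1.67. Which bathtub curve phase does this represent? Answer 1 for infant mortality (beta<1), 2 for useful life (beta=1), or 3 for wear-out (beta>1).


beta = 1.67
Compare beta to 1:
beta < 1 => infant mortality (phase 1)
beta = 1 => useful life (phase 2)
beta > 1 => wear-out (phase 3)
Since beta = 1.67, this is wear-out (increasing failure rate)
Phase = 3

3


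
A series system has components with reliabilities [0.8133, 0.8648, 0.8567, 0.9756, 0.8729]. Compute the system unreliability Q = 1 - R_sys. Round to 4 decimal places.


Components: [0.8133, 0.8648, 0.8567, 0.9756, 0.8729]
After component 1: product = 0.8133
After component 2: product = 0.7033
After component 3: product = 0.6026
After component 4: product = 0.5879
After component 5: product = 0.5131
R_sys = 0.5131
Q = 1 - 0.5131 = 0.4869

0.4869


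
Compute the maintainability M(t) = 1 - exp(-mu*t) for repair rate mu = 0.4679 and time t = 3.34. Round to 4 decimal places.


mu = 0.4679, t = 3.34
mu * t = 0.4679 * 3.34 = 1.5628
exp(-1.5628) = 0.2096
M(t) = 1 - 0.2096
M(t) = 0.7904

0.7904


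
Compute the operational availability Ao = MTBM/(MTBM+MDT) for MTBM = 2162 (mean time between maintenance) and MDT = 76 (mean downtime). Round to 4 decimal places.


MTBM = 2162
MDT = 76
MTBM + MDT = 2238
Ao = 2162 / 2238
Ao = 0.966

0.966


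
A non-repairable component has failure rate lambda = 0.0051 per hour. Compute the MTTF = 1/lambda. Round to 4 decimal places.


lambda = 0.0051
MTTF = 1 / 0.0051
MTTF = 196.0784

196.0784


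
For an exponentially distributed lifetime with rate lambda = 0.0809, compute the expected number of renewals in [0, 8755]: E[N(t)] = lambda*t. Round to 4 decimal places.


lambda = 0.0809
t = 8755
E[N(t)] = lambda * t
E[N(t)] = 0.0809 * 8755
E[N(t)] = 708.2795

708.2795


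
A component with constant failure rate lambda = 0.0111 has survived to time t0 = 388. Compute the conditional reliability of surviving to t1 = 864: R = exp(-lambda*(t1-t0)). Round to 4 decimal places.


lambda = 0.0111
t0 = 388, t1 = 864
t1 - t0 = 476
lambda * (t1-t0) = 0.0111 * 476 = 5.2836
R = exp(-5.2836)
R = 0.0051

0.0051


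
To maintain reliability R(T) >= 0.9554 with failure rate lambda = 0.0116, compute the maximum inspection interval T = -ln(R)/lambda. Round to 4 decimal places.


R_target = 0.9554
lambda = 0.0116
-ln(0.9554) = 0.0456
T = 0.0456 / 0.0116
T = 3.9332

3.9332


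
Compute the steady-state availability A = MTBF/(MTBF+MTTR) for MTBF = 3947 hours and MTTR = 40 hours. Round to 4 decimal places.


MTBF = 3947
MTTR = 40
MTBF + MTTR = 3987
A = 3947 / 3987
A = 0.99

0.99


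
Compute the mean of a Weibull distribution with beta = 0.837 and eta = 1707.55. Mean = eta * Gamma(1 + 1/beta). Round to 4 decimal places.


beta = 0.837, eta = 1707.55
1/beta = 1.1947
1 + 1/beta = 2.1947
Gamma(2.1947) = 1.0987
Mean = 1707.55 * 1.0987
Mean = 1876.0222

1876.0222


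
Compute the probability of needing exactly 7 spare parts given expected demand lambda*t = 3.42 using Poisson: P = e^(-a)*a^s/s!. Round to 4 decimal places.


a = 3.42, s = 7
e^(-a) = e^(-3.42) = 0.0327
a^s = 3.42^7 = 5472.4618
s! = 5040
P = 0.0327 * 5472.4618 / 5040
P = 0.0355

0.0355


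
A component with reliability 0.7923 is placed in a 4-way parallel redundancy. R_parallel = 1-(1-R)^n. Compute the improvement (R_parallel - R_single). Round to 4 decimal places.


R_single = 0.7923, n = 4
1 - R_single = 0.2077
(1 - R_single)^n = 0.2077^4 = 0.0019
R_parallel = 1 - 0.0019 = 0.9981
Improvement = 0.9981 - 0.7923
Improvement = 0.2058

0.2058


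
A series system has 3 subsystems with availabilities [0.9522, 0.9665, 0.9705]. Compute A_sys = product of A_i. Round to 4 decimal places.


Subsystems: [0.9522, 0.9665, 0.9705]
After subsystem 1 (A=0.9522): product = 0.9522
After subsystem 2 (A=0.9665): product = 0.9203
After subsystem 3 (A=0.9705): product = 0.8932
A_sys = 0.8932

0.8932


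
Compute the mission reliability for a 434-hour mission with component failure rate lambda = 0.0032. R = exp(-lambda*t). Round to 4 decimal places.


lambda = 0.0032
mission_time = 434
lambda * t = 0.0032 * 434 = 1.3888
R = exp(-1.3888)
R = 0.2494

0.2494


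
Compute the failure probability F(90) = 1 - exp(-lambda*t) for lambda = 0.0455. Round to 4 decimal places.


lambda = 0.0455, t = 90
lambda * t = 4.095
exp(-4.095) = 0.0167
F(t) = 1 - 0.0167
F(t) = 0.9833

0.9833


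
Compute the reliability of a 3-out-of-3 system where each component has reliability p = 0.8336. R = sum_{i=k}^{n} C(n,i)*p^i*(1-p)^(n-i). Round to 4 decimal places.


k = 3, n = 3, p = 0.8336
i=3: C(3,3)=1 * 0.8336^3 * 0.1664^0 = 0.5793
R = sum of terms = 0.5793

0.5793


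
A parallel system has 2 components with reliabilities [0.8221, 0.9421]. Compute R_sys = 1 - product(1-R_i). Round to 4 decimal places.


Components: [0.8221, 0.9421]
(1 - 0.8221) = 0.1779, running product = 0.1779
(1 - 0.9421) = 0.0579, running product = 0.0103
Product of (1-R_i) = 0.0103
R_sys = 1 - 0.0103 = 0.9897

0.9897


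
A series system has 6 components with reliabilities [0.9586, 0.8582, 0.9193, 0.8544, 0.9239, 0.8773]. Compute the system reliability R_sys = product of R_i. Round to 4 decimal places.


Components: [0.9586, 0.8582, 0.9193, 0.8544, 0.9239, 0.8773]
After component 1 (R=0.9586): product = 0.9586
After component 2 (R=0.8582): product = 0.8227
After component 3 (R=0.9193): product = 0.7563
After component 4 (R=0.8544): product = 0.6462
After component 5 (R=0.9239): product = 0.597
After component 6 (R=0.8773): product = 0.5237
R_sys = 0.5237

0.5237


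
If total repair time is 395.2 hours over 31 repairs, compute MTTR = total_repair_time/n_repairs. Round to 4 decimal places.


total_repair_time = 395.2
n_repairs = 31
MTTR = 395.2 / 31
MTTR = 12.7484

12.7484


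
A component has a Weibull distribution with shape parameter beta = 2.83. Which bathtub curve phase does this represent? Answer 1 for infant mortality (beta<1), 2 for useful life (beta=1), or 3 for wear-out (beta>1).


beta = 2.83
Compare beta to 1:
beta < 1 => infant mortality (phase 1)
beta = 1 => useful life (phase 2)
beta > 1 => wear-out (phase 3)
Since beta = 2.83, this is wear-out (increasing failure rate)
Phase = 3

3


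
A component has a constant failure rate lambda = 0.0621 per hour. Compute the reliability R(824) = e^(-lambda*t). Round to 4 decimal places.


lambda = 0.0621
t = 824
lambda * t = 51.1704
R(t) = e^(-51.1704)
R(t) = 0.0

0.0


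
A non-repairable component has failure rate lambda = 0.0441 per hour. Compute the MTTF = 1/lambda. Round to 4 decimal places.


lambda = 0.0441
MTTF = 1 / 0.0441
MTTF = 22.6757

22.6757


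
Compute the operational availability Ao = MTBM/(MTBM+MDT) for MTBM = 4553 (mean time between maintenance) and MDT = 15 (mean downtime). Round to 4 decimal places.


MTBM = 4553
MDT = 15
MTBM + MDT = 4568
Ao = 4553 / 4568
Ao = 0.9967

0.9967
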